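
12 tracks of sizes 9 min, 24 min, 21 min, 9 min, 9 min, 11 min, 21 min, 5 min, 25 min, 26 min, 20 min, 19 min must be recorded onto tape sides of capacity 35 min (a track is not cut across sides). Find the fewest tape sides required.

7

Total = 26 + 25 + 24 + 21 + 21 + 20 + 19 + 11 + 9 + 9 + 9 + 5 = 199 min.
Lower bound: ⌈199/35⌉ = 6 tape sides.
Also, 7 tracks each exceed 35/2 min, and no two of those can share a side, so at least 7 tape sides are needed.
A packing using 7 tape sides:
  side 1: 26 + 9 = 35
  side 2: 25 + 9 = 34
  side 3: 24 + 11 = 35
  side 4: 21 + 9 + 5 = 35
  side 5: 21 = 21
  side 6: 20 = 20
  side 7: 19 = 19
This matches the lower bound, so 7 is optimal.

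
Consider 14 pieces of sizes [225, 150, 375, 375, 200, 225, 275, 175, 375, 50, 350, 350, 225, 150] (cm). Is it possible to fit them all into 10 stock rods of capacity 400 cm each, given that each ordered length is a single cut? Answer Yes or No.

A valid assignment using 10 stock rods:
  stock rod 1: 375 = 375
  stock rod 2: 375 = 375
  stock rod 3: 375 = 375
  stock rod 4: 350 + 50 = 400
  stock rod 5: 350 = 350
  stock rod 6: 275 = 275
  stock rod 7: 225 + 175 = 400
  stock rod 8: 225 + 150 = 375
  stock rod 9: 225 + 150 = 375
  stock rod 10: 200 = 200
Every load is within 400 cm, so 10 stock rods suffice.

Yes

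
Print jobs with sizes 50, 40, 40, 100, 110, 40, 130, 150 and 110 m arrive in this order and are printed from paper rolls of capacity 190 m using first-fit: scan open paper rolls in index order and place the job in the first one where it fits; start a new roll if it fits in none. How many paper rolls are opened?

  50 → roll 1 (new)  [load 50/190]
  40 → roll 1  [load 90/190]
  40 → roll 1  [load 130/190]
  100 → roll 2 (new)  [load 100/190]
  110 → roll 3 (new)  [load 110/190]
  40 → roll 1  [load 170/190]
  130 → roll 4 (new)  [load 130/190]
  150 → roll 5 (new)  [load 150/190]
  110 → roll 6 (new)  [load 110/190]
6 paper rolls opened.

6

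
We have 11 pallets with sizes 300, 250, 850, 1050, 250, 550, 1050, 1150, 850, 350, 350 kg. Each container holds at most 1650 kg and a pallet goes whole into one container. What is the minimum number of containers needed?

5

Total = 1150 + 1050 + 1050 + 850 + 850 + 550 + 350 + 350 + 300 + 250 + 250 = 7000 kg.
Lower bound: ⌈7000/1650⌉ = 5 containers.
A packing using 5 containers:
  container 1: 1150 + 350 = 1500
  container 2: 1050 + 550 = 1600
  container 3: 1050 + 350 + 250 = 1650
  container 4: 850 + 300 + 250 = 1400
  container 5: 850 = 850
This matches the lower bound, so 5 is optimal.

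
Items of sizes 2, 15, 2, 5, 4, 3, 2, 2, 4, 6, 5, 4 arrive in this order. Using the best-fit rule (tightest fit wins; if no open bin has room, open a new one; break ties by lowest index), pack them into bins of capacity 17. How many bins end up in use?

4

  2 → bin 1 (new)  [load 2/17]
  15 → bin 1  [load 17/17]
  2 → bin 2 (new)  [load 2/17]
  5 → bin 2  [load 7/17]
  4 → bin 2  [load 11/17]
  3 → bin 2  [load 14/17]
  2 → bin 2  [load 16/17]
  2 → bin 3 (new)  [load 2/17]
  4 → bin 3  [load 6/17]
  6 → bin 3  [load 12/17]
  5 → bin 3  [load 17/17]
  4 → bin 4 (new)  [load 4/17]
4 bins opened.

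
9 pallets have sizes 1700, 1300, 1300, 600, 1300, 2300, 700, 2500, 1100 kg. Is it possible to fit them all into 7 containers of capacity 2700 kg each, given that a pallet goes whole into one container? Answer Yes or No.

Yes

A valid assignment using 6 containers:
  container 1: 2500 = 2500
  container 2: 2300 = 2300
  container 3: 1700 + 700 = 2400
  container 4: 1300 + 1300 = 2600
  container 5: 1300 + 1100 = 2400
  container 6: 600 = 600
That uses only 6 ≤ 7, so 7 containers are enough.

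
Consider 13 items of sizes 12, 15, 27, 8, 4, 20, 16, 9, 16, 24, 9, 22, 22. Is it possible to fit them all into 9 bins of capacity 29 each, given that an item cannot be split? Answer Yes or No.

Yes

A valid assignment using 8 bins:
  bin 1: 27 = 27
  bin 2: 24 + 4 = 28
  bin 3: 22 = 22
  bin 4: 22 = 22
  bin 5: 20 + 9 = 29
  bin 6: 16 + 12 = 28
  bin 7: 16 + 9 = 25
  bin 8: 15 + 8 = 23
That uses only 8 ≤ 9, so 9 bins are enough.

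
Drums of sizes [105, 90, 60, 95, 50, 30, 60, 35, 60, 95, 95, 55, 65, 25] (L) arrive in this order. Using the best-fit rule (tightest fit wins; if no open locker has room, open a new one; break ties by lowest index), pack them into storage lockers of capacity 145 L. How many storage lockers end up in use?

  105 → locker 1 (new)  [load 105/145]
  90 → locker 2 (new)  [load 90/145]
  60 → locker 3 (new)  [load 60/145]
  95 → locker 4 (new)  [load 95/145]
  50 → locker 4  [load 145/145]
  30 → locker 1  [load 135/145]
  60 → locker 3  [load 120/145]
  35 → locker 2  [load 125/145]
  60 → locker 5 (new)  [load 60/145]
  95 → locker 6 (new)  [load 95/145]
  95 → locker 7 (new)  [load 95/145]
  55 → locker 5  [load 115/145]
  65 → locker 8 (new)  [load 65/145]
  25 → locker 3  [load 145/145]
8 storage lockers opened.

8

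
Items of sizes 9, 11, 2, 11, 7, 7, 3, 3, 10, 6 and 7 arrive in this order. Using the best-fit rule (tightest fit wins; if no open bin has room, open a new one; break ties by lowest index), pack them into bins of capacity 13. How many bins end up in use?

  9 → bin 1 (new)  [load 9/13]
  11 → bin 2 (new)  [load 11/13]
  2 → bin 2  [load 13/13]
  11 → bin 3 (new)  [load 11/13]
  7 → bin 4 (new)  [load 7/13]
  7 → bin 5 (new)  [load 7/13]
  3 → bin 1  [load 12/13]
  3 → bin 4  [load 10/13]
  10 → bin 6 (new)  [load 10/13]
  6 → bin 5  [load 13/13]
  7 → bin 7 (new)  [load 7/13]
7 bins opened.

7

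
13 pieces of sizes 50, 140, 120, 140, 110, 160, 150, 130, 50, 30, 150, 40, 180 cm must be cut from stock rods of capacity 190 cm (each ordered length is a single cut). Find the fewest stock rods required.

9

Total = 180 + 160 + 150 + 150 + 140 + 140 + 130 + 120 + 110 + 50 + 50 + 40 + 30 = 1450 cm.
Lower bound: ⌈1450/190⌉ = 8 stock rods.
Also, 9 pieces each exceed 95 cm, and no two of those can share a stock rod, so at least 9 stock rods are needed.
A packing using 9 stock rods:
  stock rod 1: 180 = 180
  stock rod 2: 160 + 30 = 190
  stock rod 3: 150 + 40 = 190
  stock rod 4: 150 = 150
  stock rod 5: 140 + 50 = 190
  stock rod 6: 140 + 50 = 190
  stock rod 7: 130 = 130
  stock rod 8: 120 = 120
  stock rod 9: 110 = 110
This matches the lower bound, so 9 is optimal.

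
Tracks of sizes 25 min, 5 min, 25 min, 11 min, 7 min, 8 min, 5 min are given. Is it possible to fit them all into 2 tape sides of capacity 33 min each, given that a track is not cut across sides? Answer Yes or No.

Total = 86 min; ⌈86/33⌉ = 3.
At least 3 tape sides are required, but only 2 are allowed.

No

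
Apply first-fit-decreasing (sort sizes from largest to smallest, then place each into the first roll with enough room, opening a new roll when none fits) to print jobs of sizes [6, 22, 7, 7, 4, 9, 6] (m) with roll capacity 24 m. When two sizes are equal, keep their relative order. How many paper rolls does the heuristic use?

3

Sorted descending: 22, 9, 7, 7, 6, 6, 4.
  22 → roll 1 (new)  [load 22/24]
  9 → roll 2 (new)  [load 9/24]
  7 → roll 2  [load 16/24]
  7 → roll 2  [load 23/24]
  6 → roll 3 (new)  [load 6/24]
  6 → roll 3  [load 12/24]
  4 → roll 3  [load 16/24]
3 paper rolls opened.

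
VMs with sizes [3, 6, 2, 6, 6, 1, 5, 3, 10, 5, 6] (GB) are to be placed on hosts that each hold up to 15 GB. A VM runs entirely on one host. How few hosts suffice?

4

Total = 10 + 6 + 6 + 6 + 6 + 5 + 5 + 3 + 3 + 2 + 1 = 53 GB.
Lower bound: ⌈53/15⌉ = 4 hosts.
A packing using 4 hosts:
  host 1: 10 + 5 = 15
  host 2: 6 + 6 + 3 = 15
  host 3: 6 + 6 + 3 = 15
  host 4: 5 + 2 + 1 = 8
This matches the lower bound, so 4 is optimal.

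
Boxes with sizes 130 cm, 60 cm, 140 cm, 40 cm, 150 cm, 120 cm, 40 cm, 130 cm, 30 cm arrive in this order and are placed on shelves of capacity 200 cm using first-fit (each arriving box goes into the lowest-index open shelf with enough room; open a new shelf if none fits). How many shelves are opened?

  130 → shelf 1 (new)  [load 130/200]
  60 → shelf 1  [load 190/200]
  140 → shelf 2 (new)  [load 140/200]
  40 → shelf 2  [load 180/200]
  150 → shelf 3 (new)  [load 150/200]
  120 → shelf 4 (new)  [load 120/200]
  40 → shelf 3  [load 190/200]
  130 → shelf 5 (new)  [load 130/200]
  30 → shelf 4  [load 150/200]
5 shelves opened.

5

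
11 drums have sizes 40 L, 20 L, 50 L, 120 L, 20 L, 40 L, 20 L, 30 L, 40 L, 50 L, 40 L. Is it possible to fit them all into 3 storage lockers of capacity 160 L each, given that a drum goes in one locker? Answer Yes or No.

Yes

A valid assignment using 3 storage lockers:
  locker 1: 120 + 40 = 160
  locker 2: 50 + 50 + 40 + 20 = 160
  locker 3: 40 + 40 + 30 + 20 + 20 = 150
Every load is within 160 L, so 3 storage lockers suffice.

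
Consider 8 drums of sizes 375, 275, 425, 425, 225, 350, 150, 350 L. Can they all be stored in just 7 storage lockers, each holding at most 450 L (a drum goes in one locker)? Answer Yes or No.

Yes

A valid assignment using 7 storage lockers:
  locker 1: 425 = 425
  locker 2: 425 = 425
  locker 3: 375 = 375
  locker 4: 350 = 350
  locker 5: 350 = 350
  locker 6: 275 + 150 = 425
  locker 7: 225 = 225
Every load is within 450 L, so 7 storage lockers suffice.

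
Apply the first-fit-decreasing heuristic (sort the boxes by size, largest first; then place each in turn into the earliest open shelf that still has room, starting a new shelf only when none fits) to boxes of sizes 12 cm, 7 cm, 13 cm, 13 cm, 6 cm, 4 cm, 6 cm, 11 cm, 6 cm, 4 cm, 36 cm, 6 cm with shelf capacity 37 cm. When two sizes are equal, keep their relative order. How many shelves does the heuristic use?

4

Sorted descending: 36, 13, 13, 12, 11, 7, 6, 6, 6, 6, 4, 4.
  36 → shelf 1 (new)  [load 36/37]
  13 → shelf 2 (new)  [load 13/37]
  13 → shelf 2  [load 26/37]
  12 → shelf 3 (new)  [load 12/37]
  11 → shelf 2  [load 37/37]
  7 → shelf 3  [load 19/37]
  6 → shelf 3  [load 25/37]
  6 → shelf 3  [load 31/37]
  6 → shelf 3  [load 37/37]
  6 → shelf 4 (new)  [load 6/37]
  4 → shelf 4  [load 10/37]
  4 → shelf 4  [load 14/37]
4 shelves opened.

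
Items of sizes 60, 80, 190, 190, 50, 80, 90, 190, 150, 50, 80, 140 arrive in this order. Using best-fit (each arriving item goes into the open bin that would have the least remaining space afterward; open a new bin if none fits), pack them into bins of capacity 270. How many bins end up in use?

6

  60 → bin 1 (new)  [load 60/270]
  80 → bin 1  [load 140/270]
  190 → bin 2 (new)  [load 190/270]
  190 → bin 3 (new)  [load 190/270]
  50 → bin 2  [load 240/270]
  80 → bin 3  [load 270/270]
  90 → bin 1  [load 230/270]
  190 → bin 4 (new)  [load 190/270]
  150 → bin 5 (new)  [load 150/270]
  50 → bin 4  [load 240/270]
  80 → bin 5  [load 230/270]
  140 → bin 6 (new)  [load 140/270]
6 bins opened.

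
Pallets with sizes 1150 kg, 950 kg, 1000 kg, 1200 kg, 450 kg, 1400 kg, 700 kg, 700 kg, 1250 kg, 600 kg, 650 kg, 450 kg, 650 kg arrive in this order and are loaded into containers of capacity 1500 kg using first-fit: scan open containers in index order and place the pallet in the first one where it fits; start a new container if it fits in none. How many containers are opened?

9

  1150 → container 1 (new)  [load 1150/1500]
  950 → container 2 (new)  [load 950/1500]
  1000 → container 3 (new)  [load 1000/1500]
  1200 → container 4 (new)  [load 1200/1500]
  450 → container 2  [load 1400/1500]
  1400 → container 5 (new)  [load 1400/1500]
  700 → container 6 (new)  [load 700/1500]
  700 → container 6  [load 1400/1500]
  1250 → container 7 (new)  [load 1250/1500]
  600 → container 8 (new)  [load 600/1500]
  650 → container 8  [load 1250/1500]
  450 → container 3  [load 1450/1500]
  650 → container 9 (new)  [load 650/1500]
9 containers opened.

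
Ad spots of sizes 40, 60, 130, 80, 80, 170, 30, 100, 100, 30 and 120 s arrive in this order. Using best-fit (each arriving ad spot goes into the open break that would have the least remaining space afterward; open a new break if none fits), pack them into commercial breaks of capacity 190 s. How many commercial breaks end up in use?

6

  40 → break 1 (new)  [load 40/190]
  60 → break 1  [load 100/190]
  130 → break 2 (new)  [load 130/190]
  80 → break 1  [load 180/190]
  80 → break 3 (new)  [load 80/190]
  170 → break 4 (new)  [load 170/190]
  30 → break 2  [load 160/190]
  100 → break 3  [load 180/190]
  100 → break 5 (new)  [load 100/190]
  30 → break 2  [load 190/190]
  120 → break 6 (new)  [load 120/190]
6 commercial breaks opened.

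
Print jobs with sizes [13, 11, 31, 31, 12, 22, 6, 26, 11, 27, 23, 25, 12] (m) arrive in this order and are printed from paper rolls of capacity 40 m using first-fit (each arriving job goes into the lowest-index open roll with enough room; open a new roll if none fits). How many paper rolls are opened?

  13 → roll 1 (new)  [load 13/40]
  11 → roll 1  [load 24/40]
  31 → roll 2 (new)  [load 31/40]
  31 → roll 3 (new)  [load 31/40]
  12 → roll 1  [load 36/40]
  22 → roll 4 (new)  [load 22/40]
  6 → roll 2  [load 37/40]
  26 → roll 5 (new)  [load 26/40]
  11 → roll 4  [load 33/40]
  27 → roll 6 (new)  [load 27/40]
  23 → roll 7 (new)  [load 23/40]
  25 → roll 8 (new)  [load 25/40]
  12 → roll 5  [load 38/40]
8 paper rolls opened.

8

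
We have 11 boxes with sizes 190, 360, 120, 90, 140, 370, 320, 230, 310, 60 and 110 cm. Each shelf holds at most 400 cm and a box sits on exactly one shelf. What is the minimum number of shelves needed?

7

Total = 370 + 360 + 320 + 310 + 230 + 190 + 140 + 120 + 110 + 90 + 60 = 2300 cm.
Lower bound: ⌈2300/400⌉ = 6 shelves.
A packing using 7 shelves:
  shelf 1: 370 = 370
  shelf 2: 360 = 360
  shelf 3: 320 + 60 = 380
  shelf 4: 310 + 90 = 400
  shelf 5: 230 + 140 = 370
  shelf 6: 190 + 120 = 310
  shelf 7: 110 = 110
No arrangement into 6 shelves stays within capacity, so 7 is optimal.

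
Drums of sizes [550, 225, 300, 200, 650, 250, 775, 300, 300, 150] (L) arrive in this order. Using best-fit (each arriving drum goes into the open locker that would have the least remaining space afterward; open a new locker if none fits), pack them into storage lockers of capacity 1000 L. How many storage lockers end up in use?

  550 → locker 1 (new)  [load 550/1000]
  225 → locker 1  [load 775/1000]
  300 → locker 2 (new)  [load 300/1000]
  200 → locker 1  [load 975/1000]
  650 → locker 2  [load 950/1000]
  250 → locker 3 (new)  [load 250/1000]
  775 → locker 4 (new)  [load 775/1000]
  300 → locker 3  [load 550/1000]
  300 → locker 3  [load 850/1000]
  150 → locker 3  [load 1000/1000]
4 storage lockers opened.

4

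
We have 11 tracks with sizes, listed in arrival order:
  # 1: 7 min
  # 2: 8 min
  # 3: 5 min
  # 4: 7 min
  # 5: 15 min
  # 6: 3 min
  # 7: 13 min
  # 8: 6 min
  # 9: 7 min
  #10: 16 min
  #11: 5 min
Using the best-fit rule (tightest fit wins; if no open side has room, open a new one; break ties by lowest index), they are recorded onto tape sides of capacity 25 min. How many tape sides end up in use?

4

  7 → side 1 (new)  [load 7/25]
  8 → side 1  [load 15/25]
  5 → side 1  [load 20/25]
  7 → side 2 (new)  [load 7/25]
  15 → side 2  [load 22/25]
  3 → side 2  [load 25/25]
  13 → side 3 (new)  [load 13/25]
  6 → side 3  [load 19/25]
  7 → side 4 (new)  [load 7/25]
  16 → side 4  [load 23/25]
  5 → side 1  [load 25/25]
4 tape sides opened.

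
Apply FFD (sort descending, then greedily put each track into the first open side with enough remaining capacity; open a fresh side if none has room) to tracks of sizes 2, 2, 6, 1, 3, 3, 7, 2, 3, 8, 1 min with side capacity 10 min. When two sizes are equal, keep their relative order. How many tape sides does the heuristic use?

4

Sorted descending: 8, 7, 6, 3, 3, 3, 2, 2, 2, 1, 1.
  8 → side 1 (new)  [load 8/10]
  7 → side 2 (new)  [load 7/10]
  6 → side 3 (new)  [load 6/10]
  3 → side 2  [load 10/10]
  3 → side 3  [load 9/10]
  3 → side 4 (new)  [load 3/10]
  2 → side 1  [load 10/10]
  2 → side 4  [load 5/10]
  2 → side 4  [load 7/10]
  1 → side 3  [load 10/10]
  1 → side 4  [load 8/10]
4 tape sides opened.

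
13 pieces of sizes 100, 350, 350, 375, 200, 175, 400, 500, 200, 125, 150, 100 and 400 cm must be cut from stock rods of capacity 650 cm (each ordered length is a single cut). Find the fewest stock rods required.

6

Total = 500 + 400 + 400 + 375 + 350 + 350 + 200 + 200 + 175 + 150 + 125 + 100 + 100 = 3425 cm.
Lower bound: ⌈3425/650⌉ = 6 stock rods.
A packing using 6 stock rods:
  stock rod 1: 500 + 150 = 650
  stock rod 2: 400 + 200 = 600
  stock rod 3: 400 + 200 = 600
  stock rod 4: 375 + 175 + 100 = 650
  stock rod 5: 350 + 125 + 100 = 575
  stock rod 6: 350 = 350
This matches the lower bound, so 6 is optimal.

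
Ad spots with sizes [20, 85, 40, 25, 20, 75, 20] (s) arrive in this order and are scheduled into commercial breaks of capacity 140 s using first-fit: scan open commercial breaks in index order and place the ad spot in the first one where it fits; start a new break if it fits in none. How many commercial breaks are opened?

3

  20 → break 1 (new)  [load 20/140]
  85 → break 1  [load 105/140]
  40 → break 2 (new)  [load 40/140]
  25 → break 1  [load 130/140]
  20 → break 2  [load 60/140]
  75 → break 2  [load 135/140]
  20 → break 3 (new)  [load 20/140]
3 commercial breaks opened.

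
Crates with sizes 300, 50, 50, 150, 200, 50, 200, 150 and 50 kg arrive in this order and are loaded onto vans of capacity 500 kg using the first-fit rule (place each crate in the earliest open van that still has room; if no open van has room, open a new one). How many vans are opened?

  300 → van 1 (new)  [load 300/500]
  50 → van 1  [load 350/500]
  50 → van 1  [load 400/500]
  150 → van 2 (new)  [load 150/500]
  200 → van 2  [load 350/500]
  50 → van 1  [load 450/500]
  200 → van 3 (new)  [load 200/500]
  150 → van 2  [load 500/500]
  50 → van 1  [load 500/500]
3 vans opened.

3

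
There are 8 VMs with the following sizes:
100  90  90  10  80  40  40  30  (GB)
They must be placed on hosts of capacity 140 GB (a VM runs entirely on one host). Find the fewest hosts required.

4

Total = 100 + 90 + 90 + 80 + 40 + 40 + 30 + 10 = 480 GB.
Lower bound: ⌈480/140⌉ = 4 hosts.
A packing using 4 hosts:
  host 1: 100 + 40 = 140
  host 2: 90 + 40 + 10 = 140
  host 3: 90 + 30 = 120
  host 4: 80 = 80
This matches the lower bound, so 4 is optimal.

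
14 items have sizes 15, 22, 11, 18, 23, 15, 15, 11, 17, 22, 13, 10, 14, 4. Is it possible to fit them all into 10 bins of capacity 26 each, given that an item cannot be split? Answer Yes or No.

Yes

A valid assignment using 10 bins:
  bin 1: 23 = 23
  bin 2: 22 + 4 = 26
  bin 3: 22 = 22
  bin 4: 18 = 18
  bin 5: 17 = 17
  bin 6: 15 + 11 = 26
  bin 7: 15 + 11 = 26
  bin 8: 15 + 10 = 25
  bin 9: 14 = 14
  bin 10: 13 = 13
Every load is within 26, so 10 bins suffice.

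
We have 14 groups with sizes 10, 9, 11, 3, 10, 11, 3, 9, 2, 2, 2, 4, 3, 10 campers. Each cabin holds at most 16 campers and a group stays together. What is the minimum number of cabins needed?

Total = 11 + 11 + 10 + 10 + 10 + 9 + 9 + 4 + 3 + 3 + 3 + 2 + 2 + 2 = 89 campers.
Lower bound: ⌈89/16⌉ = 6 cabins.
Also, 7 groups each exceed 8 campers, and no two of those can share a cabin, so at least 7 cabins are needed.
A packing using 7 cabins:
  cabin 1: 11 + 4 = 15
  cabin 2: 11 + 3 + 2 = 16
  cabin 3: 10 + 3 + 3 = 16
  cabin 4: 10 + 2 + 2 = 14
  cabin 5: 10 = 10
  cabin 6: 9 = 9
  cabin 7: 9 = 9
This matches the lower bound, so 7 is optimal.

7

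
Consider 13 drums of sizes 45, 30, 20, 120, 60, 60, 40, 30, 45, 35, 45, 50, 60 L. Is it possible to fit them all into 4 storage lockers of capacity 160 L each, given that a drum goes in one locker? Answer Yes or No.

No

Total = 640 L; ⌈640/160⌉ = 4.
The bound of 4 does not rule out 4, but exhaustive search shows no assignment into 4 storage lockers of capacity 160 L exists — the minimum is 5.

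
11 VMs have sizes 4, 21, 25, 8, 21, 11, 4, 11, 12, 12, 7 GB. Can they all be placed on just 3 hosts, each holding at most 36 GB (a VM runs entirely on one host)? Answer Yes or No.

Total = 136 GB; ⌈136/36⌉ = 4.
At least 4 hosts are required, but only 3 are allowed.

No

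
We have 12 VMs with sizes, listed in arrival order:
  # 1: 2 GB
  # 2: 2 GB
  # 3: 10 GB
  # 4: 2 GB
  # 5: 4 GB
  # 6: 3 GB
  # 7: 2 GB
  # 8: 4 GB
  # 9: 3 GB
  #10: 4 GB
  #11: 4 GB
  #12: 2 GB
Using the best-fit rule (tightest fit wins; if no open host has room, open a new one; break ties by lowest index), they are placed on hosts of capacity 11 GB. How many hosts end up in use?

  2 → host 1 (new)  [load 2/11]
  2 → host 1  [load 4/11]
  10 → host 2 (new)  [load 10/11]
  2 → host 1  [load 6/11]
  4 → host 1  [load 10/11]
  3 → host 3 (new)  [load 3/11]
  2 → host 3  [load 5/11]
  4 → host 3  [load 9/11]
  3 → host 4 (new)  [load 3/11]
  4 → host 4  [load 7/11]
  4 → host 4  [load 11/11]
  2 → host 3  [load 11/11]
4 hosts opened.

4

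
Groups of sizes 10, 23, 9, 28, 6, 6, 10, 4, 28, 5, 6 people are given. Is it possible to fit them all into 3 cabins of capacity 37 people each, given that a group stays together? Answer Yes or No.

No

Total = 135 people; ⌈135/37⌉ = 4.
At least 4 cabins are required, but only 3 are allowed.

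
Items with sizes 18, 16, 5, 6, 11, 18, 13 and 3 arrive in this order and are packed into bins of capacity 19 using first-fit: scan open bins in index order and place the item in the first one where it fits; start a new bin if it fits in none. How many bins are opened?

  18 → bin 1 (new)  [load 18/19]
  16 → bin 2 (new)  [load 16/19]
  5 → bin 3 (new)  [load 5/19]
  6 → bin 3  [load 11/19]
  11 → bin 4 (new)  [load 11/19]
  18 → bin 5 (new)  [load 18/19]
  13 → bin 6 (new)  [load 13/19]
  3 → bin 2  [load 19/19]
6 bins opened.

6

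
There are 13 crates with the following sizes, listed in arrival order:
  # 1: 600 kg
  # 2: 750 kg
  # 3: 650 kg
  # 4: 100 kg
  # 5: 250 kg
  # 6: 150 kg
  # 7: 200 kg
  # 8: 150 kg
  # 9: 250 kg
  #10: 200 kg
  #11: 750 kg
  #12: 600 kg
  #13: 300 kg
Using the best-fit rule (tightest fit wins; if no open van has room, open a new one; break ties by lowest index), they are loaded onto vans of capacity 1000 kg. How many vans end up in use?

6

  600 → van 1 (new)  [load 600/1000]
  750 → van 2 (new)  [load 750/1000]
  650 → van 3 (new)  [load 650/1000]
  100 → van 2  [load 850/1000]
  250 → van 3  [load 900/1000]
  150 → van 2  [load 1000/1000]
  200 → van 1  [load 800/1000]
  150 → van 1  [load 950/1000]
  250 → van 4 (new)  [load 250/1000]
  200 → van 4  [load 450/1000]
  750 → van 5 (new)  [load 750/1000]
  600 → van 6 (new)  [load 600/1000]
  300 → van 6  [load 900/1000]
6 vans opened.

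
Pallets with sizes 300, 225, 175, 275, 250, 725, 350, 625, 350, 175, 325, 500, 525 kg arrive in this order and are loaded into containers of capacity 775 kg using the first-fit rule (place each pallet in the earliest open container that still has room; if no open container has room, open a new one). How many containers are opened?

8

  300 → container 1 (new)  [load 300/775]
  225 → container 1  [load 525/775]
  175 → container 1  [load 700/775]
  275 → container 2 (new)  [load 275/775]
  250 → container 2  [load 525/775]
  725 → container 3 (new)  [load 725/775]
  350 → container 4 (new)  [load 350/775]
  625 → container 5 (new)  [load 625/775]
  350 → container 4  [load 700/775]
  175 → container 2  [load 700/775]
  325 → container 6 (new)  [load 325/775]
  500 → container 7 (new)  [load 500/775]
  525 → container 8 (new)  [load 525/775]
8 containers opened.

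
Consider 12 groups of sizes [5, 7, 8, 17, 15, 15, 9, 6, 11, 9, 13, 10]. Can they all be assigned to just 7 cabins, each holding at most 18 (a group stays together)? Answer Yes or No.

Total = 125; ⌈125/18⌉ = 7.
The bound of 7 does not rule out 7, but exhaustive search shows no assignment into 7 cabins of capacity 18 exists — the minimum is 8.

No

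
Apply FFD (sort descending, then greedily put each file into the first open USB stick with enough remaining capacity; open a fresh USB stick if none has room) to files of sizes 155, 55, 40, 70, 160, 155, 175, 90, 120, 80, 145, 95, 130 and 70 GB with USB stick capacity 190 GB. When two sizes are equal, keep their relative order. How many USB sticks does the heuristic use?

9

Sorted descending: 175, 160, 155, 155, 145, 130, 120, 95, 90, 80, 70, 70, 55, 40.
  175 → USB stick 1 (new)  [load 175/190]
  160 → USB stick 2 (new)  [load 160/190]
  155 → USB stick 3 (new)  [load 155/190]
  155 → USB stick 4 (new)  [load 155/190]
  145 → USB stick 5 (new)  [load 145/190]
  130 → USB stick 6 (new)  [load 130/190]
  120 → USB stick 7 (new)  [load 120/190]
  95 → USB stick 8 (new)  [load 95/190]
  90 → USB stick 8  [load 185/190]
  80 → USB stick 9 (new)  [load 80/190]
  70 → USB stick 7  [load 190/190]
  70 → USB stick 9  [load 150/190]
  55 → USB stick 6  [load 185/190]
  40 → USB stick 5  [load 185/190]
9 USB sticks opened.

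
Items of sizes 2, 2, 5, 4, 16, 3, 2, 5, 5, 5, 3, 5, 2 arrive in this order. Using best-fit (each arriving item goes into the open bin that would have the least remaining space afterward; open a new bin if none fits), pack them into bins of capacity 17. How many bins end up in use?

  2 → bin 1 (new)  [load 2/17]
  2 → bin 1  [load 4/17]
  5 → bin 1  [load 9/17]
  4 → bin 1  [load 13/17]
  16 → bin 2 (new)  [load 16/17]
  3 → bin 1  [load 16/17]
  2 → bin 3 (new)  [load 2/17]
  5 → bin 3  [load 7/17]
  5 → bin 3  [load 12/17]
  5 → bin 3  [load 17/17]
  3 → bin 4 (new)  [load 3/17]
  5 → bin 4  [load 8/17]
  2 → bin 4  [load 10/17]
4 bins opened.

4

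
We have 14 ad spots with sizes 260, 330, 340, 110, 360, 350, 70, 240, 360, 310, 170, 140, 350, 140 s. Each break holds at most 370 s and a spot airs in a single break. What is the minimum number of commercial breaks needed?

11

Total = 360 + 360 + 350 + 350 + 340 + 330 + 310 + 260 + 240 + 170 + 140 + 140 + 110 + 70 = 3530 s.
Lower bound: ⌈3530/370⌉ = 10 commercial breaks.
A packing using 11 commercial breaks:
  break 1: 360 = 360
  break 2: 360 = 360
  break 3: 350 = 350
  break 4: 350 = 350
  break 5: 340 = 340
  break 6: 330 = 330
  break 7: 310 = 310
  break 8: 260 + 110 = 370
  break 9: 240 + 70 = 310
  break 10: 170 + 140 = 310
  break 11: 140 = 140
No arrangement into 10 commercial breaks stays within capacity, so 11 is optimal.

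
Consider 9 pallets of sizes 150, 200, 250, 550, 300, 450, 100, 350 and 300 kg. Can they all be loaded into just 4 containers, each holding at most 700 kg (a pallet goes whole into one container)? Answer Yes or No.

A valid assignment using 4 containers:
  container 1: 550 + 150 = 700
  container 2: 450 + 250 = 700
  container 3: 350 + 300 = 650
  container 4: 300 + 200 + 100 = 600
Every load is within 700 kg, so 4 containers suffice.

Yes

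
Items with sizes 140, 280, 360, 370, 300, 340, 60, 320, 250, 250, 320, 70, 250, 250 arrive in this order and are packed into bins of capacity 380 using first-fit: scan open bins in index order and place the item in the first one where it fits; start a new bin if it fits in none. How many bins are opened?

12

  140 → bin 1 (new)  [load 140/380]
  280 → bin 2 (new)  [load 280/380]
  360 → bin 3 (new)  [load 360/380]
  370 → bin 4 (new)  [load 370/380]
  300 → bin 5 (new)  [load 300/380]
  340 → bin 6 (new)  [load 340/380]
  60 → bin 1  [load 200/380]
  320 → bin 7 (new)  [load 320/380]
  250 → bin 8 (new)  [load 250/380]
  250 → bin 9 (new)  [load 250/380]
  320 → bin 10 (new)  [load 320/380]
  70 → bin 1  [load 270/380]
  250 → bin 11 (new)  [load 250/380]
  250 → bin 12 (new)  [load 250/380]
12 bins opened.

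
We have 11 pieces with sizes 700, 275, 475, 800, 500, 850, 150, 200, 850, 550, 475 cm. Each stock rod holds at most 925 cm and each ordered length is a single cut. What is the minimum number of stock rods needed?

Total = 850 + 850 + 800 + 700 + 550 + 500 + 475 + 475 + 275 + 200 + 150 = 5825 cm.
Lower bound: ⌈5825/925⌉ = 7 stock rods.
Also, 8 pieces each exceed 925/2 cm, and no two of those can share a stock rod, so at least 8 stock rods are needed.
A packing using 8 stock rods:
  stock rod 1: 850 = 850
  stock rod 2: 850 = 850
  stock rod 3: 800 = 800
  stock rod 4: 700 + 200 = 900
  stock rod 5: 550 + 275 = 825
  stock rod 6: 500 + 150 = 650
  stock rod 7: 475 = 475
  stock rod 8: 475 = 475
This matches the lower bound, so 8 is optimal.

8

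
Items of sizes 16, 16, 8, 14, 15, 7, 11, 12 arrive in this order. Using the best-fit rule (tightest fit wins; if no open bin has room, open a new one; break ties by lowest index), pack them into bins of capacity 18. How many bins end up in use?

7

  16 → bin 1 (new)  [load 16/18]
  16 → bin 2 (new)  [load 16/18]
  8 → bin 3 (new)  [load 8/18]
  14 → bin 4 (new)  [load 14/18]
  15 → bin 5 (new)  [load 15/18]
  7 → bin 3  [load 15/18]
  11 → bin 6 (new)  [load 11/18]
  12 → bin 7 (new)  [load 12/18]
7 bins opened.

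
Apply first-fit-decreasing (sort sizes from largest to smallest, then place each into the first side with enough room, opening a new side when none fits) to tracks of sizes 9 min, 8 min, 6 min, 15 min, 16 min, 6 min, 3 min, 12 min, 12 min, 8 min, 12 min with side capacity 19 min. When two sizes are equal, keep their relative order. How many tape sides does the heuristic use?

7

Sorted descending: 16, 15, 12, 12, 12, 9, 8, 8, 6, 6, 3.
  16 → side 1 (new)  [load 16/19]
  15 → side 2 (new)  [load 15/19]
  12 → side 3 (new)  [load 12/19]
  12 → side 4 (new)  [load 12/19]
  12 → side 5 (new)  [load 12/19]
  9 → side 6 (new)  [load 9/19]
  8 → side 6  [load 17/19]
  8 → side 7 (new)  [load 8/19]
  6 → side 3  [load 18/19]
  6 → side 4  [load 18/19]
  3 → side 1  [load 19/19]
7 tape sides opened.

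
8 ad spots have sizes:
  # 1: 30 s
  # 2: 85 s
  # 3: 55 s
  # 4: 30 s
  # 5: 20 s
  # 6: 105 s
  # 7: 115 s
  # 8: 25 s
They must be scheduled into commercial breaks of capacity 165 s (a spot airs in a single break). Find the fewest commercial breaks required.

3

Total = 115 + 105 + 85 + 55 + 30 + 30 + 25 + 20 = 465 s.
Lower bound: ⌈465/165⌉ = 3 commercial breaks.
A packing using 3 commercial breaks:
  break 1: 115 + 30 + 20 = 165
  break 2: 105 + 55 = 160
  break 3: 85 + 30 + 25 = 140
This matches the lower bound, so 3 is optimal.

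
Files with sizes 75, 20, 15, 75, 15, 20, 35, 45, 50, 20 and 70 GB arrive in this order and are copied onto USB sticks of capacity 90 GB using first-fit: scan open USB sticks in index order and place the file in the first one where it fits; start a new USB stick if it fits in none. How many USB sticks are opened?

  75 → USB stick 1 (new)  [load 75/90]
  20 → USB stick 2 (new)  [load 20/90]
  15 → USB stick 1  [load 90/90]
  75 → USB stick 3 (new)  [load 75/90]
  15 → USB stick 2  [load 35/90]
  20 → USB stick 2  [load 55/90]
  35 → USB stick 2  [load 90/90]
  45 → USB stick 4 (new)  [load 45/90]
  50 → USB stick 5 (new)  [load 50/90]
  20 → USB stick 4  [load 65/90]
  70 → USB stick 6 (new)  [load 70/90]
6 USB sticks opened.

6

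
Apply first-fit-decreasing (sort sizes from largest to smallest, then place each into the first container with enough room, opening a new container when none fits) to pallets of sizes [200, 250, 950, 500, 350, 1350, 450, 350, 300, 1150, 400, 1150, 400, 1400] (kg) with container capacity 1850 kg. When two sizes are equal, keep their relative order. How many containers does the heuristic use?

Sorted descending: 1400, 1350, 1150, 1150, 950, 500, 450, 400, 400, 350, 350, 300, 250, 200.
  1400 → container 1 (new)  [load 1400/1850]
  1350 → container 2 (new)  [load 1350/1850]
  1150 → container 3 (new)  [load 1150/1850]
  1150 → container 4 (new)  [load 1150/1850]
  950 → container 5 (new)  [load 950/1850]
  500 → container 2  [load 1850/1850]
  450 → container 1  [load 1850/1850]
  400 → container 3  [load 1550/1850]
  400 → container 4  [load 1550/1850]
  350 → container 5  [load 1300/1850]
  350 → container 5  [load 1650/1850]
  300 → container 3  [load 1850/1850]
  250 → container 4  [load 1800/1850]
  200 → container 5  [load 1850/1850]
5 containers opened.

5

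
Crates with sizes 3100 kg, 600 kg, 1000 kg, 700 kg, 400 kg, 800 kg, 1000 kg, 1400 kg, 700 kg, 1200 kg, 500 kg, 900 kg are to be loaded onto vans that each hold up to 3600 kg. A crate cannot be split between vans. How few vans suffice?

Total = 3100 + 1400 + 1200 + 1000 + 1000 + 900 + 800 + 700 + 700 + 600 + 500 + 400 = 12300 kg.
Lower bound: ⌈12300/3600⌉ = 4 vans.
A packing using 4 vans:
  van 1: 3100 + 500 = 3600
  van 2: 1400 + 1200 + 1000 = 3600
  van 3: 1000 + 900 + 800 + 700 = 3400
  van 4: 700 + 600 + 400 = 1700
This matches the lower bound, so 4 is optimal.

4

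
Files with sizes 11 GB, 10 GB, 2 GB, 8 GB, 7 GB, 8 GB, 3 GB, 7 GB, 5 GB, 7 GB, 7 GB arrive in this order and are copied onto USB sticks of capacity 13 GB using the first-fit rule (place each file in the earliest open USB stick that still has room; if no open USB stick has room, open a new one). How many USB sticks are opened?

8

  11 → USB stick 1 (new)  [load 11/13]
  10 → USB stick 2 (new)  [load 10/13]
  2 → USB stick 1  [load 13/13]
  8 → USB stick 3 (new)  [load 8/13]
  7 → USB stick 4 (new)  [load 7/13]
  8 → USB stick 5 (new)  [load 8/13]
  3 → USB stick 2  [load 13/13]
  7 → USB stick 6 (new)  [load 7/13]
  5 → USB stick 3  [load 13/13]
  7 → USB stick 7 (new)  [load 7/13]
  7 → USB stick 8 (new)  [load 7/13]
8 USB sticks opened.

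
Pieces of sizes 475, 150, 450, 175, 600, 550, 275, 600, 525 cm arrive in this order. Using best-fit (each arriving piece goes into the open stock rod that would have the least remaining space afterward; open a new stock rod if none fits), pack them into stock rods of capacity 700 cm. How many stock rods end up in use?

  475 → stock rod 1 (new)  [load 475/700]
  150 → stock rod 1  [load 625/700]
  450 → stock rod 2 (new)  [load 450/700]
  175 → stock rod 2  [load 625/700]
  600 → stock rod 3 (new)  [load 600/700]
  550 → stock rod 4 (new)  [load 550/700]
  275 → stock rod 5 (new)  [load 275/700]
  600 → stock rod 6 (new)  [load 600/700]
  525 → stock rod 7 (new)  [load 525/700]
7 stock rods opened.

7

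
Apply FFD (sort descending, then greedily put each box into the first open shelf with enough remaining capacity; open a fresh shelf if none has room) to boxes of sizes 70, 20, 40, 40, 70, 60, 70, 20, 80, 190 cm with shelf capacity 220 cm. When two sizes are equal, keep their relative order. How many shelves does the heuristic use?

Sorted descending: 190, 80, 70, 70, 70, 60, 40, 40, 20, 20.
  190 → shelf 1 (new)  [load 190/220]
  80 → shelf 2 (new)  [load 80/220]
  70 → shelf 2  [load 150/220]
  70 → shelf 2  [load 220/220]
  70 → shelf 3 (new)  [load 70/220]
  60 → shelf 3  [load 130/220]
  40 → shelf 3  [load 170/220]
  40 → shelf 3  [load 210/220]
  20 → shelf 1  [load 210/220]
  20 → shelf 4 (new)  [load 20/220]
4 shelves opened.

4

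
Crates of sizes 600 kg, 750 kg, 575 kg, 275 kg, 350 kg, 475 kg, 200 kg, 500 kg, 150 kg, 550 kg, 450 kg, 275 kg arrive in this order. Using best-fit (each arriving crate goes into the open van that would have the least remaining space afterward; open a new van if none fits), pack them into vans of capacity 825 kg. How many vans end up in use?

8

  600 → van 1 (new)  [load 600/825]
  750 → van 2 (new)  [load 750/825]
  575 → van 3 (new)  [load 575/825]
  275 → van 4 (new)  [load 275/825]
  350 → van 4  [load 625/825]
  475 → van 5 (new)  [load 475/825]
  200 → van 4  [load 825/825]
  500 → van 6 (new)  [load 500/825]
  150 → van 1  [load 750/825]
  550 → van 7 (new)  [load 550/825]
  450 → van 8 (new)  [load 450/825]
  275 → van 7  [load 825/825]
8 vans opened.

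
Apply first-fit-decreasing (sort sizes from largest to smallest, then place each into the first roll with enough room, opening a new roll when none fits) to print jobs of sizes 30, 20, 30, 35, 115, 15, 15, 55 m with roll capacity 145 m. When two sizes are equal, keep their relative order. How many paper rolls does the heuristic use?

Sorted descending: 115, 55, 35, 30, 30, 20, 15, 15.
  115 → roll 1 (new)  [load 115/145]
  55 → roll 2 (new)  [load 55/145]
  35 → roll 2  [load 90/145]
  30 → roll 1  [load 145/145]
  30 → roll 2  [load 120/145]
  20 → roll 2  [load 140/145]
  15 → roll 3 (new)  [load 15/145]
  15 → roll 3  [load 30/145]
3 paper rolls opened.

3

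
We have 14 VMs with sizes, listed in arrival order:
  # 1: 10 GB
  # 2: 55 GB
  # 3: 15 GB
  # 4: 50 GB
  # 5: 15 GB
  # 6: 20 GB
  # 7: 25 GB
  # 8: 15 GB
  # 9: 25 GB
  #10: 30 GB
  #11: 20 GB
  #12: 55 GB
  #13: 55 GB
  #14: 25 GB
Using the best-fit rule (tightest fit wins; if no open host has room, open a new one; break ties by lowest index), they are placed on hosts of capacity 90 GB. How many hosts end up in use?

  10 → host 1 (new)  [load 10/90]
  55 → host 1  [load 65/90]
  15 → host 1  [load 80/90]
  50 → host 2 (new)  [load 50/90]
  15 → host 2  [load 65/90]
  20 → host 2  [load 85/90]
  25 → host 3 (new)  [load 25/90]
  15 → host 3  [load 40/90]
  25 → host 3  [load 65/90]
  30 → host 4 (new)  [load 30/90]
  20 → host 3  [load 85/90]
  55 → host 4  [load 85/90]
  55 → host 5 (new)  [load 55/90]
  25 → host 5  [load 80/90]
5 hosts opened.

5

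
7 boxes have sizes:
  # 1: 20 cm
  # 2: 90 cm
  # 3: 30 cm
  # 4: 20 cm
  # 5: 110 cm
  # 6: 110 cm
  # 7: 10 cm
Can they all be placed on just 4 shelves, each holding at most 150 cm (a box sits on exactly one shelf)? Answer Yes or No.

Yes

A valid assignment using 3 shelves:
  shelf 1: 110 + 30 + 10 = 150
  shelf 2: 110 + 20 + 20 = 150
  shelf 3: 90 = 90
That uses only 3 ≤ 4, so 4 shelves are enough.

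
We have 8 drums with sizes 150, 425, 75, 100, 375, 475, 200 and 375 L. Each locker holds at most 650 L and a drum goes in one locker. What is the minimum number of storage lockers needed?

4

Total = 475 + 425 + 375 + 375 + 200 + 150 + 100 + 75 = 2175 L.
Lower bound: ⌈2175/650⌉ = 4 storage lockers.
A packing using 4 storage lockers:
  locker 1: 475 + 150 = 625
  locker 2: 425 + 200 = 625
  locker 3: 375 + 100 + 75 = 550
  locker 4: 375 = 375
This matches the lower bound, so 4 is optimal.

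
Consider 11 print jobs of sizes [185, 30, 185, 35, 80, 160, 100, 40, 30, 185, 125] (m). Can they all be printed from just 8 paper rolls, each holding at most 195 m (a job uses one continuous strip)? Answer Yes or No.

Yes

A valid assignment using 7 paper rolls:
  roll 1: 185 = 185
  roll 2: 185 = 185
  roll 3: 185 = 185
  roll 4: 160 + 35 = 195
  roll 5: 125 + 40 + 30 = 195
  roll 6: 100 + 80 = 180
  roll 7: 30 = 30
That uses only 7 ≤ 8, so 8 paper rolls are enough.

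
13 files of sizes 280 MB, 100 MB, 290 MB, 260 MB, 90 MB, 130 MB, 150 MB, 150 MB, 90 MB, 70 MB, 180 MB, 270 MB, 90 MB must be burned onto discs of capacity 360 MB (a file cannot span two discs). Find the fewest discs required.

Total = 290 + 280 + 270 + 260 + 180 + 150 + 150 + 130 + 100 + 90 + 90 + 90 + 70 = 2150 MB.
Lower bound: ⌈2150/360⌉ = 6 discs.
A packing using 7 discs:
  disc 1: 290 + 70 = 360
  disc 2: 280 = 280
  disc 3: 270 + 90 = 360
  disc 4: 260 + 100 = 360
  disc 5: 180 + 150 = 330
  disc 6: 150 + 130 = 280
  disc 7: 90 + 90 = 180
No arrangement into 6 discs stays within capacity, so 7 is optimal.

7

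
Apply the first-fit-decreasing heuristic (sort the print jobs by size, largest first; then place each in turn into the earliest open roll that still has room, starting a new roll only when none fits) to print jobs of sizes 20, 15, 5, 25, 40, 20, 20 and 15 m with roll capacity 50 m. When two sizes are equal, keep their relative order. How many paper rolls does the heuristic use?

4

Sorted descending: 40, 25, 20, 20, 20, 15, 15, 5.
  40 → roll 1 (new)  [load 40/50]
  25 → roll 2 (new)  [load 25/50]
  20 → roll 2  [load 45/50]
  20 → roll 3 (new)  [load 20/50]
  20 → roll 3  [load 40/50]
  15 → roll 4 (new)  [load 15/50]
  15 → roll 4  [load 30/50]
  5 → roll 1  [load 45/50]
4 paper rolls opened.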